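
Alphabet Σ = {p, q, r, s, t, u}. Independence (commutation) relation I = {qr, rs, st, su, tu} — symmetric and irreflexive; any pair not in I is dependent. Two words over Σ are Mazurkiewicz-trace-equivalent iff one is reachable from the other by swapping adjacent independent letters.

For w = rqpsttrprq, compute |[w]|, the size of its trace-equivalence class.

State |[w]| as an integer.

16

0(r) covers ∅
1(q) covers ∅
2(p) covers 0:r, 1:q
3(s) covers 2:p
4(t) covers 2:p
5(t) covers 4:t
6(r) covers 5:t
7(p) covers 3:s, 6:r
8(r) covers 7:p
9(q) covers 7:p
floor of heap: 0:r, 1:q
completions by unplaced set U, small U first (add the entries for U minus each lowest piece of U):
  |U|=1: {8}:1  {9}:1
  |U|=2: {8,9}:2
  |U|=3: {7,8,9}:2
  |U|=4: {3,7,8,9}:2  {6,7,8,9}:2
  |U|=5: {3,6,7,8,9}:4  {5,6,7,8,9}:2
  |U|=6: {3,5,6,7,8,9}:6  {4,5,6,7,8,9}:2
  |U|=7: {3,4,5,6,7,8,9}:8
  |U|=8: {2,3,4,5,6,7,8,9}:8
  start at 0(r): 8
  start at 1(q): 8
sum over floor = 16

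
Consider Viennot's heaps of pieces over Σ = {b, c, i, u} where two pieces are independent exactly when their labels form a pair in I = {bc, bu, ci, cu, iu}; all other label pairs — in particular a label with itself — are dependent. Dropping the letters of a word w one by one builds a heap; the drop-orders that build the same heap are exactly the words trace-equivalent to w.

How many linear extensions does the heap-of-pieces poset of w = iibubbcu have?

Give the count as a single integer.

168

piece 0:i — minimal
piece 1:i rests on {0:i}
piece 2:b rests on {1:i}
piece 3:u — minimal
piece 4:b rests on {2:b}
piece 5:b rests on {4:b}
piece 6:c — minimal
piece 7:u rests on {3:u}
minimal pieces: {0:i, 3:u, 6:c}
ways to finish when only these pieces remain (= sum over removing one remaining piece with nothing left below it):
  1 left: {5}→1  {6}→1  {7}→1
  2 left: {3,7}→1  {4,5}→1  {5,6}→2  {5,7}→2  {6,7}→2
  3 left: {2,4,5}→1  {3,5,7}→3  {3,6,7}→3  {4,5,6}→3  {4,5,7}→3  {5,6,7}→6
  4 left: {1,2,4,5}→1  {2,4,5,6}→4  {2,4,5,7}→4  {3,4,5,7}→6  {3,5,6,7}→12  {4,5,6,7}→12
  5 left: {0,1,2,4,5}→1  {1,2,4,5,6}→5  {1,2,4,5,7}→5  {2,3,4,5,7}→10  {2,4,5,6,7}→20  {3,4,5,6,7}→30
  6 left: {0,1,2,4,5,6}→6  {0,1,2,4,5,7}→6  {1,2,3,4,5,7}→15  {1,2,4,5,6,7}→30  {2,3,4,5,6,7}→60
  placing 0:i first → 105 extensions
  placing 3:u first → 42 extensions
  placing 6:c first → 21 extensions
total linear extensions = 168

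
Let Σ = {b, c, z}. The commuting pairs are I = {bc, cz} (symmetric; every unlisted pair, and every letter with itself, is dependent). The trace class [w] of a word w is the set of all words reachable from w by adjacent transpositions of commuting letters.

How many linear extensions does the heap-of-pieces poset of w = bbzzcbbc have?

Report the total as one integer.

28

#0=b has no predecessor
#1=b depends on [0:b]
#2=z depends on [1:b]
#3=z depends on [2:z]
#4=c has no predecessor
#5=b depends on [3:z]
#6=b depends on [5:b]
#7=c depends on [4:c]
sources: [0:b, 4:c]
N(rest) = Σ N(rest − s) over sources s of rest; N(one piece) = 1:
  size 1 → [6]=1  [7]=1
  size 2 → [4,7]=1  [5,6]=1  [6,7]=2
  size 3 → [3,5,6]=1  [4,6,7]=3  [5,6,7]=3
  size 4 → [2,3,5,6]=1  [3,5,6,7]=4  [4,5,6,7]=6
  size 5 → [1,2,3,5,6]=1  [2,3,5,6,7]=5  [3,4,5,6,7]=10
  size 6 → [0,1,2,3,5,6]=1  [1,2,3,5,6,7]=6  [2,3,4,5,6,7]=15
  first=0(b) contributes 21
  first=4(c) contributes 7
|[w]| = 28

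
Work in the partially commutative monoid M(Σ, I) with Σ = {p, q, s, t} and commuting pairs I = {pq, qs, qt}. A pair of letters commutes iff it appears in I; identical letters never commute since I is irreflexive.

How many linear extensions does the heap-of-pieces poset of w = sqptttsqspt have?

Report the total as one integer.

55

#0=s has no predecessor
#1=q has no predecessor
#2=p depends on [0:s]
#3=t depends on [2:p]
#4=t depends on [3:t]
#5=t depends on [4:t]
#6=s depends on [5:t]
#7=q depends on [1:q]
#8=s depends on [6:s]
#9=p depends on [8:s]
#10=t depends on [9:p]
sources: [0:s, 1:q]
N(rest) = Σ N(rest − s) over sources s of rest; N(one piece) = 1:
  size 1 → [7]=1  [10]=1
  size 2 → [1,7]=1  [7,10]=2  [9,10]=1
  size 3 → [1,7,10]=3  [7,9,10]=3  [8,9,10]=1
  size 4 → [1,7,9,10]=6  [6,8,9,10]=1  [7,8,9,10]=4
  size 5 → [1,7,8,9,10]=10  [5,6,8,9,10]=1  [6,7,8,9,10]=5
  size 6 → [1,6,7,8,9,10]=15  [4,5,6,8,9,10]=1  [5,6,7,8,9,10]=6
  size 7 → [1,5,6,7,8,9,10]=21  [3,4,5,6,8,9,10]=1  [4,5,6,7,8,9,10]=7
  size 8 → [1,4,5,6,7,8,9,10]=28  [2,3,4,5,6,8,9,10]=1  [3,4,5,6,7,8,9,10]=8
  size 9 → [0,2,3,4,5,6,8,9,10]=1  [1,3,4,5,6,7,8,9,10]=36  [2,3,4,5,6,7,8,9,10]=9
  first=0(s) contributes 45
  first=1(q) contributes 10
|[w]| = 55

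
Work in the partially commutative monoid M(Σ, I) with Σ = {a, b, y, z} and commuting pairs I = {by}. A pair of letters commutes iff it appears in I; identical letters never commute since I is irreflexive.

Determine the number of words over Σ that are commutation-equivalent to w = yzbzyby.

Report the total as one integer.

drop 0:y onto floor
drop 1:z onto {0:y}
drop 2:b onto {1:z}
drop 3:z onto {2:b}
drop 4:y onto {3:z}
drop 5:b onto {3:z}
drop 6:y onto {4:y}
ground layer = {0:y}
drop-orders for the pieces not yet dropped (sum over which currently-grounded one goes next):
  1 to go: {5} 1  {6} 1
  2 to go: {4,6} 1  {5,6} 2
  3 to go: {4,5,6} 3
  4 to go: {3,4,5,6} 3
  5 to go: {2,3,4,5,6} 3
  if 0:y drops first: 3 orders

3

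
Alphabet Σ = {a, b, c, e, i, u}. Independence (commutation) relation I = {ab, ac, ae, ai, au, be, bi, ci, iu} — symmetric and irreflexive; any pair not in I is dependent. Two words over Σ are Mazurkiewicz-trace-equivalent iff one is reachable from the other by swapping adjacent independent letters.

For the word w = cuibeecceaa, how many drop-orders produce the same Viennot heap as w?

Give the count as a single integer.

550

drop 0:c onto floor
drop 1:u onto {0:c}
drop 2:i onto floor
drop 3:b onto {1:u}
drop 4:e onto {1:u, 2:i}
drop 5:e onto {4:e}
drop 6:c onto {3:b, 5:e}
drop 7:c onto {6:c}
drop 8:e onto {7:c}
drop 9:a onto floor
drop 10:a onto {9:a}
ground layer = {0:c, 2:i, 9:a}
drop-orders for the pieces not yet dropped (sum over which currently-grounded one goes next):
  1 to go: {8} 1  {10} 1
  2 to go: {7,8} 1  {8,10} 2  {9,10} 1
  3 to go: {6,7,8} 1  {7,8,10} 3  {8,9,10} 3
  4 to go: {3,6,7,8} 1  {5,6,7,8} 1  {6,7,8,10} 4  {7,8,9,10} 6
  5 to go: {3,5,6,7,8} 2  {3,6,7,8,10} 5  {4,5,6,7,8} 1  {5,6,7,8,10} 5  {6,7,8,9,10} 10
  6 to go: {2,4,5,6,7,8} 1  {3,4,5,6,7,8} 3  {3,5,6,7,8,10} 12  {3,6,7,8,9,10} 15  {4,5,6,7,8,10} 6  {5,6,7,8,9,10} 15
  7 to go: {1,3,4,5,6,7,8} 3  {2,3,4,5,6,7,8} 4  {2,4,5,6,7,8,10} 7  {3,4,5,6,7,8,10} 21  {3,5,6,7,8,9,10} 42  {4,5,6,7,8,9,10} 21
  8 to go: {0,1,3,4,5,6,7,8} 3  {1,2,3,4,5,6,7,8} 7  {1,3,4,5,6,7,8,10} 24  {2,3,4,5,6,7,8,10} 32  {2,4,5,6,7,8,9,10} 28  {3,4,5,6,7,8,9,10} 84
  9 to go: {0,1,2,3,4,5,6,7,8} 10  {0,1,3,4,5,6,7,8,10} 27  {1,2,3,4,5,6,7,8,10} 63  {1,3,4,5,6,7,8,9,10} 108  {2,3,4,5,6,7,8,9,10} 144
  if 0:c drops first: 315 orders
  if 2:i drops first: 135 orders
  if 9:a drops first: 100 orders
heap linearizations: 550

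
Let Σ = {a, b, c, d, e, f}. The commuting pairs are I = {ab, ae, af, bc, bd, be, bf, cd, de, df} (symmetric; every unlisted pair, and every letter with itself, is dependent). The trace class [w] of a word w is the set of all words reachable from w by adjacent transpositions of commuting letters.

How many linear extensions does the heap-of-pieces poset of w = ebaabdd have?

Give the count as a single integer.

105

drop 0:e onto floor
drop 1:b onto floor
drop 2:a onto floor
drop 3:a onto {2:a}
drop 4:b onto {1:b}
drop 5:d onto {3:a}
drop 6:d onto {5:d}
ground layer = {0:e, 1:b, 2:a}
drop-orders for the pieces not yet dropped (sum over which currently-grounded one goes next):
  1 to go: {0} 1  {4} 1  {6} 1
  2 to go: {0,4} 2  {0,6} 2  {1,4} 1  {4,6} 2  {5,6} 1
  3 to go: {0,1,4} 3  {0,4,6} 6  {0,5,6} 3  {1,4,6} 3  {3,5,6} 1  {4,5,6} 3
  4 to go: {0,1,4,6} 12  {0,3,5,6} 4  {0,4,5,6} 12  {1,4,5,6} 6  {2,3,5,6} 1  {3,4,5,6} 4
  5 to go: {0,1,4,5,6} 30  {0,2,3,5,6} 5  {0,3,4,5,6} 20  {1,3,4,5,6} 10  {2,3,4,5,6} 5
  if 0:e drops first: 15 orders
  if 1:b drops first: 30 orders
  if 2:a drops first: 60 orders
heap linearizations: 105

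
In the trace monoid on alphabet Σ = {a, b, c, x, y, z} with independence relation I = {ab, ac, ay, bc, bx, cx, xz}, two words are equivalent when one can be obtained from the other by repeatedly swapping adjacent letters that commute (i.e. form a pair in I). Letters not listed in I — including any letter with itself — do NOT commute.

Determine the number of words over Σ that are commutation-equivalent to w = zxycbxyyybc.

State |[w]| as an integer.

24

drop 0:z onto floor
drop 1:x onto floor
drop 2:y onto {0:z, 1:x}
drop 3:c onto {2:y}
drop 4:b onto {2:y}
drop 5:x onto {2:y}
drop 6:y onto {3:c, 4:b, 5:x}
drop 7:y onto {6:y}
drop 8:y onto {7:y}
drop 9:b onto {8:y}
drop 10:c onto {8:y}
ground layer = {0:z, 1:x}
drop-orders for the pieces not yet dropped (sum over which currently-grounded one goes next):
  1 to go: {9} 1  {10} 1
  2 to go: {9,10} 2
  3 to go: {8,9,10} 2
  4 to go: {7,8,9,10} 2
  5 to go: {6,7,8,9,10} 2
  6 to go: {3,6,7,8,9,10} 2  {4,6,7,8,9,10} 2  {5,6,7,8,9,10} 2
  7 to go: {3,4,6,7,8,9,10} 4  {3,5,6,7,8,9,10} 4  {4,5,6,7,8,9,10} 4
  8 to go: {3,4,5,6,7,8,9,10} 12
  9 to go: {2,3,4,5,6,7,8,9,10} 12
  if 0:z drops first: 12 orders
  if 1:x drops first: 12 orders
heap linearizations: 24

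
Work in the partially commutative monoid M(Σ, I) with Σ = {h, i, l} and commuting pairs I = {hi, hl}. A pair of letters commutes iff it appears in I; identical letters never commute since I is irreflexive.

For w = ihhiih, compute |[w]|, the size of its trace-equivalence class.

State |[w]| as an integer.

20

0(i) covers ∅
1(h) covers ∅
2(h) covers 1:h
3(i) covers 0:i
4(i) covers 3:i
5(h) covers 2:h
floor of heap: 0:i, 1:h
completions by unplaced set U, small U first (add the entries for U minus each lowest piece of U):
  |U|=1: {4}:1  {5}:1
  |U|=2: {2,5}:1  {3,4}:1  {4,5}:2
  |U|=3: {0,3,4}:1  {1,2,5}:1  {2,4,5}:3  {3,4,5}:3
  |U|=4: {0,3,4,5}:4  {1,2,4,5}:4  {2,3,4,5}:6
  start at 0(i): 10
  start at 1(h): 10
sum over floor = 20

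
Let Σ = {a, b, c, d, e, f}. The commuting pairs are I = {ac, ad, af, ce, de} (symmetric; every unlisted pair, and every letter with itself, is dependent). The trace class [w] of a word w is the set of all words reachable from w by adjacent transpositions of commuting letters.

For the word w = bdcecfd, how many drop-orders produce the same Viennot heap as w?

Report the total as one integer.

4

0(b) covers ∅
1(d) covers 0:b
2(c) covers 1:d
3(e) covers 0:b
4(c) covers 2:c
5(f) covers 3:e, 4:c
6(d) covers 5:f
floor of heap: 0:b
completions by unplaced set U, small U first (add the entries for U minus each lowest piece of U):
  |U|=1: {6}:1
  |U|=2: {5,6}:1
  |U|=3: {3,5,6}:1  {4,5,6}:1
  |U|=4: {2,4,5,6}:1  {3,4,5,6}:2
  |U|=5: {1,2,4,5,6}:1  {2,3,4,5,6}:3
  start at 0(b): 4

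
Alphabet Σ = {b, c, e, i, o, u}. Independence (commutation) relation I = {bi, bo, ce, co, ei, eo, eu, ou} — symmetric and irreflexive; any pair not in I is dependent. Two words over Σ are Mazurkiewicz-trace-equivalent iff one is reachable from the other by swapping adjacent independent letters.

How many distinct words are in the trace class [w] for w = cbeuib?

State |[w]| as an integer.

#0=c has no predecessor
#1=b depends on [0:c]
#2=e depends on [1:b]
#3=u depends on [1:b]
#4=i depends on [3:u]
#5=b depends on [2:e, 3:u]
sources: [0:c]
N(rest) = Σ N(rest − s) over sources s of rest; N(one piece) = 1:
  size 1 → [4]=1  [5]=1
  size 2 → [2,5]=1  [4,5]=2
  size 3 → [2,4,5]=3  [3,4,5]=2
  size 4 → [2,3,4,5]=5
  first=0(c) contributes 5

5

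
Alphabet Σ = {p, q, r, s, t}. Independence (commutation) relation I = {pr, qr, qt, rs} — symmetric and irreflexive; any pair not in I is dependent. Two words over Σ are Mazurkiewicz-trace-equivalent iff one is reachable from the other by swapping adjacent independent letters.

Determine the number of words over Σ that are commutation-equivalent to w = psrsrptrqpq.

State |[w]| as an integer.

0(p) covers ∅
1(s) covers 0:p
2(r) covers ∅
3(s) covers 1:s
4(r) covers 2:r
5(p) covers 3:s
6(t) covers 4:r, 5:p
7(r) covers 6:t
8(q) covers 5:p
9(p) covers 6:t, 8:q
10(q) covers 9:p
floor of heap: 0:p, 2:r
completions by unplaced set U, small U first (add the entries for U minus each lowest piece of U):
  |U|=1: {7}:1  {10}:1
  |U|=2: {7,10}:2  {9,10}:1
  |U|=3: {7,9,10}:3  {8,9,10}:1
  |U|=4: {6,7,9,10}:3  {7,8,9,10}:4
  |U|=5: {4,6,7,9,10}:3  {6,7,8,9,10}:7
  |U|=6: {2,4,6,7,9,10}:3  {4,6,7,8,9,10}:10  {5,6,7,8,9,10}:7
  |U|=7: {2,4,6,7,8,9,10}:13  {3,5,6,7,8,9,10}:7  {4,5,6,7,8,9,10}:17
  |U|=8: {1,3,5,6,7,8,9,10}:7  {2,4,5,6,7,8,9,10}:30  {3,4,5,6,7,8,9,10}:24
  |U|=9: {0,1,3,5,6,7,8,9,10}:7  {1,3,4,5,6,7,8,9,10}:31  {2,3,4,5,6,7,8,9,10}:54
  start at 0(p): 85
  start at 2(r): 38
sum over floor = 123

123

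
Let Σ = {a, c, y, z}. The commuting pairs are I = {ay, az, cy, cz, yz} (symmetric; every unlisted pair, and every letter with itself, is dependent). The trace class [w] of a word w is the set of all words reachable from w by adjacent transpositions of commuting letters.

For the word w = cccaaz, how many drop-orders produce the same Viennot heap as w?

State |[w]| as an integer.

6

0(c) covers ∅
1(c) covers 0:c
2(c) covers 1:c
3(a) covers 2:c
4(a) covers 3:a
5(z) covers ∅
floor of heap: 0:c, 5:z
completions by unplaced set U, small U first (add the entries for U minus each lowest piece of U):
  |U|=1: {4}:1  {5}:1
  |U|=2: {3,4}:1  {4,5}:2
  |U|=3: {2,3,4}:1  {3,4,5}:3
  |U|=4: {1,2,3,4}:1  {2,3,4,5}:4
  start at 0(c): 5
  start at 5(z): 1
sum over floor = 6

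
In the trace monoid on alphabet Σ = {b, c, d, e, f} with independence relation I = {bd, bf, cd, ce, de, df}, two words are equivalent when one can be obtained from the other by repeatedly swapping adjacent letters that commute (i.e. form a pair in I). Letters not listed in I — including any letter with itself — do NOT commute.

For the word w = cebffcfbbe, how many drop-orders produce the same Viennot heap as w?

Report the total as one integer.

18

drop 0:c onto floor
drop 1:e onto floor
drop 2:b onto {0:c, 1:e}
drop 3:f onto {0:c, 1:e}
drop 4:f onto {3:f}
drop 5:c onto {2:b, 4:f}
drop 6:f onto {5:c}
drop 7:b onto {5:c}
drop 8:b onto {7:b}
drop 9:e onto {6:f, 8:b}
ground layer = {0:c, 1:e}
drop-orders for the pieces not yet dropped (sum over which currently-grounded one goes next):
  1 to go: {9} 1
  2 to go: {6,9} 1  {8,9} 1
  3 to go: {6,8,9} 2  {7,8,9} 1
  4 to go: {6,7,8,9} 3
  5 to go: {5,6,7,8,9} 3
  6 to go: {2,5,6,7,8,9} 3  {4,5,6,7,8,9} 3
  7 to go: {2,4,5,6,7,8,9} 6  {3,4,5,6,7,8,9} 3
  8 to go: {2,3,4,5,6,7,8,9} 9
  if 0:c drops first: 9 orders
  if 1:e drops first: 9 orders
heap linearizations: 18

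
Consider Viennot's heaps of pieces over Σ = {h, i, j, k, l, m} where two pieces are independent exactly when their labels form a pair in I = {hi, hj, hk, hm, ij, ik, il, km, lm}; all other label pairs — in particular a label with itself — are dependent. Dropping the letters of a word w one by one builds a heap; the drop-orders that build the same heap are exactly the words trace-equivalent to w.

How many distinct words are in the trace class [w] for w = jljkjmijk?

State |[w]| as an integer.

piece 0:j — minimal
piece 1:l rests on {0:j}
piece 2:j rests on {1:l}
piece 3:k rests on {2:j}
piece 4:j rests on {3:k}
piece 5:m rests on {4:j}
piece 6:i rests on {5:m}
piece 7:j rests on {5:m}
piece 8:k rests on {7:j}
minimal pieces: {0:j}
ways to finish when only these pieces remain (= sum over removing one remaining piece with nothing left below it):
  1 left: {6}→1  {8}→1
  2 left: {6,8}→2  {7,8}→1
  3 left: {6,7,8}→3
  4 left: {5,6,7,8}→3
  5 left: {4,5,6,7,8}→3
  6 left: {3,4,5,6,7,8}→3
  7 left: {2,3,4,5,6,7,8}→3
  placing 0:j first → 3 extensions

3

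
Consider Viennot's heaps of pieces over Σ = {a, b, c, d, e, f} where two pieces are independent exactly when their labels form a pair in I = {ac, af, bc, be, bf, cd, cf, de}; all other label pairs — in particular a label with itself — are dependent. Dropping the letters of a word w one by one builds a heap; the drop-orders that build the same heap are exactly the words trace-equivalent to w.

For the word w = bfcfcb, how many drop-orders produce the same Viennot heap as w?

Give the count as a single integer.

piece 0:b — minimal
piece 1:f — minimal
piece 2:c — minimal
piece 3:f rests on {1:f}
piece 4:c rests on {2:c}
piece 5:b rests on {0:b}
minimal pieces: {0:b, 1:f, 2:c}
ways to finish when only these pieces remain (= sum over removing one remaining piece with nothing left below it):
  1 left: {3}→1  {4}→1  {5}→1
  2 left: {0,5}→1  {1,3}→1  {2,4}→1  {3,4}→2  {3,5}→2  {4,5}→2
  3 left: {0,3,5}→3  {0,4,5}→3  {1,3,4}→3  {1,3,5}→3  {2,3,4}→3  {2,4,5}→3  {3,4,5}→6
  4 left: {0,1,3,5}→6  {0,2,4,5}→6  {0,3,4,5}→12  {1,2,3,4}→6  {1,3,4,5}→12  {2,3,4,5}→12
  placing 0:b first → 30 extensions
  placing 1:f first → 30 extensions
  placing 2:c first → 30 extensions
total linear extensions = 90

90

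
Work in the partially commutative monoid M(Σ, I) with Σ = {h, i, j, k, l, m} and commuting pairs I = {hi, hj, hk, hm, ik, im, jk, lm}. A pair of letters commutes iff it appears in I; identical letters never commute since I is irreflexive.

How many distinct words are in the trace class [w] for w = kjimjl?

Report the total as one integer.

5

#0=k has no predecessor
#1=j has no predecessor
#2=i depends on [1:j]
#3=m depends on [0:k, 1:j]
#4=j depends on [2:i, 3:m]
#5=l depends on [4:j]
sources: [0:k, 1:j]
N(rest) = Σ N(rest − s) over sources s of rest; N(one piece) = 1:
  size 1 → [5]=1
  size 2 → [4,5]=1
  size 3 → [2,4,5]=1  [3,4,5]=1
  size 4 → [0,3,4,5]=1  [2,3,4,5]=2
  first=0(k) contributes 2
  first=1(j) contributes 3
|[w]| = 5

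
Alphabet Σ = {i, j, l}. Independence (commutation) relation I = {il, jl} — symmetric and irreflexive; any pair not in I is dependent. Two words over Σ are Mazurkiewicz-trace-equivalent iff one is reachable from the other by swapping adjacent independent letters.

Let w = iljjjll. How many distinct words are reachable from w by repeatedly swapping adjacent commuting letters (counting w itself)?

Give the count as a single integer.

35

piece 0:i — minimal
piece 1:l — minimal
piece 2:j rests on {0:i}
piece 3:j rests on {2:j}
piece 4:j rests on {3:j}
piece 5:l rests on {1:l}
piece 6:l rests on {5:l}
minimal pieces: {0:i, 1:l}
ways to finish when only these pieces remain (= sum over removing one remaining piece with nothing left below it):
  1 left: {4}→1  {6}→1
  2 left: {3,4}→1  {4,6}→2  {5,6}→1
  3 left: {1,5,6}→1  {2,3,4}→1  {3,4,6}→3  {4,5,6}→3
  4 left: {0,2,3,4}→1  {1,4,5,6}→4  {2,3,4,6}→4  {3,4,5,6}→6
  5 left: {0,2,3,4,6}→5  {1,3,4,5,6}→10  {2,3,4,5,6}→10
  placing 0:i first → 20 extensions
  placing 1:l first → 15 extensions
total linear extensions = 35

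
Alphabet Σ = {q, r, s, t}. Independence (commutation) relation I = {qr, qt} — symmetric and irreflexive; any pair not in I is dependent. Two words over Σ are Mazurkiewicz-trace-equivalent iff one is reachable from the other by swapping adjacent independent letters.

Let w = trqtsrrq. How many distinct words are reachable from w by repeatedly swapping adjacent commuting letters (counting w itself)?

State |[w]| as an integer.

12

drop 0:t onto floor
drop 1:r onto {0:t}
drop 2:q onto floor
drop 3:t onto {1:r}
drop 4:s onto {2:q, 3:t}
drop 5:r onto {4:s}
drop 6:r onto {5:r}
drop 7:q onto {4:s}
ground layer = {0:t, 2:q}
drop-orders for the pieces not yet dropped (sum over which currently-grounded one goes next):
  1 to go: {6} 1  {7} 1
  2 to go: {5,6} 1  {6,7} 2
  3 to go: {5,6,7} 3
  4 to go: {4,5,6,7} 3
  5 to go: {2,4,5,6,7} 3  {3,4,5,6,7} 3
  6 to go: {1,3,4,5,6,7} 3  {2,3,4,5,6,7} 6
  if 0:t drops first: 9 orders
  if 2:q drops first: 3 orders
heap linearizations: 12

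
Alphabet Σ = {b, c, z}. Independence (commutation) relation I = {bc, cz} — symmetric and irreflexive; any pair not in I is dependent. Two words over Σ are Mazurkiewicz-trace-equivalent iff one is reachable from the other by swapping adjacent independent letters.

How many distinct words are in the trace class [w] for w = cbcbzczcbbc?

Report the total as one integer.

462

piece 0:c — minimal
piece 1:b — minimal
piece 2:c rests on {0:c}
piece 3:b rests on {1:b}
piece 4:z rests on {3:b}
piece 5:c rests on {2:c}
piece 6:z rests on {4:z}
piece 7:c rests on {5:c}
piece 8:b rests on {6:z}
piece 9:b rests on {8:b}
piece 10:c rests on {7:c}
minimal pieces: {0:c, 1:b}
ways to finish when only these pieces remain (= sum over removing one remaining piece with nothing left below it):
  1 left: {9}→1  {10}→1
  2 left: {7,10}→1  {8,9}→1  {9,10}→2
  3 left: {5,7,10}→1  {6,8,9}→1  {7,9,10}→3  {8,9,10}→3
  4 left: {2,5,7,10}→1  {4,6,8,9}→1  {5,7,9,10}→4  {6,8,9,10}→4  {7,8,9,10}→6
  5 left: {0,2,5,7,10}→1  {2,5,7,9,10}→5  {3,4,6,8,9}→1  {4,6,8,9,10}→5  {5,7,8,9,10}→10  {6,7,8,9,10}→10
  6 left: {0,2,5,7,9,10}→6  {1,3,4,6,8,9}→1  {2,5,7,8,9,10}→15  {3,4,6,8,9,10}→6  {4,6,7,8,9,10}→15  {5,6,7,8,9,10}→20
  7 left: {0,2,5,7,8,9,10}→21  {1,3,4,6,8,9,10}→7  {2,5,6,7,8,9,10}→35  {3,4,6,7,8,9,10}→21  {4,5,6,7,8,9,10}→35
  8 left: {0,2,5,6,7,8,9,10}→56  {1,3,4,6,7,8,9,10}→28  {2,4,5,6,7,8,9,10}→70  {3,4,5,6,7,8,9,10}→56
  9 left: {0,2,4,5,6,7,8,9,10}→126  {1,3,4,5,6,7,8,9,10}→84  {2,3,4,5,6,7,8,9,10}→126
  placing 0:c first → 210 extensions
  placing 1:b first → 252 extensions
total linear extensions = 462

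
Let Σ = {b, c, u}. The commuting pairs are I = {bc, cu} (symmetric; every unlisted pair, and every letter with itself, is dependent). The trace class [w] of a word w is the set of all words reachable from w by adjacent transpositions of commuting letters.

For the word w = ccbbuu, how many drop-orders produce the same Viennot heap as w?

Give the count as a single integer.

15

piece 0:c — minimal
piece 1:c rests on {0:c}
piece 2:b — minimal
piece 3:b rests on {2:b}
piece 4:u rests on {3:b}
piece 5:u rests on {4:u}
minimal pieces: {0:c, 2:b}
ways to finish when only these pieces remain (= sum over removing one remaining piece with nothing left below it):
  1 left: {1}→1  {5}→1
  2 left: {0,1}→1  {1,5}→2  {4,5}→1
  3 left: {0,1,5}→3  {1,4,5}→3  {3,4,5}→1
  4 left: {0,1,4,5}→6  {1,3,4,5}→4  {2,3,4,5}→1
  placing 0:c first → 5 extensions
  placing 2:b first → 10 extensions
total linear extensions = 15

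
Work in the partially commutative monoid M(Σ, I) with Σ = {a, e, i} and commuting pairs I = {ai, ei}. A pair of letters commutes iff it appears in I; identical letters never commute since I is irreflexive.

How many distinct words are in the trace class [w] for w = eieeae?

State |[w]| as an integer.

6

piece 0:e — minimal
piece 1:i — minimal
piece 2:e rests on {0:e}
piece 3:e rests on {2:e}
piece 4:a rests on {3:e}
piece 5:e rests on {4:a}
minimal pieces: {0:e, 1:i}
ways to finish when only these pieces remain (= sum over removing one remaining piece with nothing left below it):
  1 left: {1}→1  {5}→1
  2 left: {1,5}→2  {4,5}→1
  3 left: {1,4,5}→3  {3,4,5}→1
  4 left: {1,3,4,5}→4  {2,3,4,5}→1
  placing 0:e first → 5 extensions
  placing 1:i first → 1 extensions
total linear extensions = 6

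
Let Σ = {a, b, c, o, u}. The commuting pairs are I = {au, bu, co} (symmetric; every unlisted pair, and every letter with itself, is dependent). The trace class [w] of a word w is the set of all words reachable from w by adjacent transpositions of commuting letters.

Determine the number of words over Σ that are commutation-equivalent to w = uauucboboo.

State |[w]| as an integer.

4

drop 0:u onto floor
drop 1:a onto floor
drop 2:u onto {0:u}
drop 3:u onto {2:u}
drop 4:c onto {1:a, 3:u}
drop 5:b onto {4:c}
drop 6:o onto {5:b}
drop 7:b onto {6:o}
drop 8:o onto {7:b}
drop 9:o onto {8:o}
ground layer = {0:u, 1:a}
drop-orders for the pieces not yet dropped (sum over which currently-grounded one goes next):
  1 to go: {9} 1
  2 to go: {8,9} 1
  3 to go: {7,8,9} 1
  4 to go: {6,7,8,9} 1
  5 to go: {5,6,7,8,9} 1
  6 to go: {4,5,6,7,8,9} 1
  7 to go: {1,4,5,6,7,8,9} 1  {3,4,5,6,7,8,9} 1
  8 to go: {1,3,4,5,6,7,8,9} 2  {2,3,4,5,6,7,8,9} 1
  if 0:u drops first: 3 orders
  if 1:a drops first: 1 orders
heap linearizations: 4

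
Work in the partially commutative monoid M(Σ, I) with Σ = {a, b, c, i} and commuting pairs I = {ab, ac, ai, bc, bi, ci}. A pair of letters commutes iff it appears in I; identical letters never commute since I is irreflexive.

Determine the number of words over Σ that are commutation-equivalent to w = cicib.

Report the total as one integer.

30

drop 0:c onto floor
drop 1:i onto floor
drop 2:c onto {0:c}
drop 3:i onto {1:i}
drop 4:b onto floor
ground layer = {0:c, 1:i, 4:b}
drop-orders for the pieces not yet dropped (sum over which currently-grounded one goes next):
  1 to go: {2} 1  {3} 1  {4} 1
  2 to go: {0,2} 1  {1,3} 1  {2,3} 2  {2,4} 2  {3,4} 2
  3 to go: {0,2,3} 3  {0,2,4} 3  {1,2,3} 3  {1,3,4} 3  {2,3,4} 6
  if 0:c drops first: 12 orders
  if 1:i drops first: 12 orders
  if 4:b drops first: 6 orders
heap linearizations: 30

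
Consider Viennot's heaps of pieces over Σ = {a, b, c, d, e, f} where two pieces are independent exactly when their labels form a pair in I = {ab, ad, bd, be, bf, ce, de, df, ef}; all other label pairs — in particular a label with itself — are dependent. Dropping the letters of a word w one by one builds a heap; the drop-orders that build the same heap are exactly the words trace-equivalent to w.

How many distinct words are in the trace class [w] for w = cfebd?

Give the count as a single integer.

#0=c has no predecessor
#1=f depends on [0:c]
#2=e has no predecessor
#3=b depends on [0:c]
#4=d depends on [0:c]
sources: [0:c, 2:e]
N(rest) = Σ N(rest − s) over sources s of rest; N(one piece) = 1:
  size 1 → [1]=1  [2]=1  [3]=1  [4]=1
  size 2 → [1,2]=2  [1,3]=2  [1,4]=2  [2,3]=2  [2,4]=2  [3,4]=2
  size 3 → [1,2,3]=6  [1,2,4]=6  [1,3,4]=6  [2,3,4]=6
  first=0(c) contributes 24
  first=2(e) contributes 6
|[w]| = 30

30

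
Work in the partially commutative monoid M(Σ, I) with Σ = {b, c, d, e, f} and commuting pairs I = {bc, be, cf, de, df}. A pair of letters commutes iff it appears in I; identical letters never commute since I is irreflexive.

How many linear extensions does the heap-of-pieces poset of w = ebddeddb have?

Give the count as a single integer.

0(e) covers ∅
1(b) covers ∅
2(d) covers 1:b
3(d) covers 2:d
4(e) covers 0:e
5(d) covers 3:d
6(d) covers 5:d
7(b) covers 6:d
floor of heap: 0:e, 1:b
completions by unplaced set U, small U first (add the entries for U minus each lowest piece of U):
  |U|=1: {4}:1  {7}:1
  |U|=2: {0,4}:1  {4,7}:2  {6,7}:1
  |U|=3: {0,4,7}:3  {4,6,7}:3  {5,6,7}:1
  |U|=4: {0,4,6,7}:6  {3,5,6,7}:1  {4,5,6,7}:4
  |U|=5: {0,4,5,6,7}:10  {2,3,5,6,7}:1  {3,4,5,6,7}:5
  |U|=6: {0,3,4,5,6,7}:15  {1,2,3,5,6,7}:1  {2,3,4,5,6,7}:6
  start at 0(e): 7
  start at 1(b): 21
sum over floor = 28

28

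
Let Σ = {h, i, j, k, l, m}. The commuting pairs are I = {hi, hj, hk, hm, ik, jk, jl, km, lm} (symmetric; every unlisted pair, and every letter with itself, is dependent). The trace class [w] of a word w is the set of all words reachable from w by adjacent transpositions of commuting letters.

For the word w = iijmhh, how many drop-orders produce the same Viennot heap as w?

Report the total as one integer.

15

0(i) covers ∅
1(i) covers 0:i
2(j) covers 1:i
3(m) covers 2:j
4(h) covers ∅
5(h) covers 4:h
floor of heap: 0:i, 4:h
completions by unplaced set U, small U first (add the entries for U minus each lowest piece of U):
  |U|=1: {3}:1  {5}:1
  |U|=2: {2,3}:1  {3,5}:2  {4,5}:1
  |U|=3: {1,2,3}:1  {2,3,5}:3  {3,4,5}:3
  |U|=4: {0,1,2,3}:1  {1,2,3,5}:4  {2,3,4,5}:6
  start at 0(i): 10
  start at 4(h): 5
sum over floor = 15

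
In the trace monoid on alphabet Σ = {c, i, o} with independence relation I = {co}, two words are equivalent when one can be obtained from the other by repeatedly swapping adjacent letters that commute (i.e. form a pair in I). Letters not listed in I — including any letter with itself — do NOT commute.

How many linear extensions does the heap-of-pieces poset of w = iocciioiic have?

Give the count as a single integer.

3

0(i) covers ∅
1(o) covers 0:i
2(c) covers 0:i
3(c) covers 2:c
4(i) covers 1:o, 3:c
5(i) covers 4:i
6(o) covers 5:i
7(i) covers 6:o
8(i) covers 7:i
9(c) covers 8:i
floor of heap: 0:i
completions by unplaced set U, small U first (add the entries for U minus each lowest piece of U):
  |U|=1: {9}:1
  |U|=2: {8,9}:1
  |U|=3: {7,8,9}:1
  |U|=4: {6,7,8,9}:1
  |U|=5: {5,6,7,8,9}:1
  |U|=6: {4,5,6,7,8,9}:1
  |U|=7: {1,4,5,6,7,8,9}:1  {3,4,5,6,7,8,9}:1
  |U|=8: {1,3,4,5,6,7,8,9}:2  {2,3,4,5,6,7,8,9}:1
  start at 0(i): 3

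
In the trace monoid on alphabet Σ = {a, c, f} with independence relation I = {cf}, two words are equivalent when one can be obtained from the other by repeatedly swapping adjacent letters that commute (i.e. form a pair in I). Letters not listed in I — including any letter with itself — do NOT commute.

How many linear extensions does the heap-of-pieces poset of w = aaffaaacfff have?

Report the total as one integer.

#0=a has no predecessor
#1=a depends on [0:a]
#2=f depends on [1:a]
#3=f depends on [2:f]
#4=a depends on [3:f]
#5=a depends on [4:a]
#6=a depends on [5:a]
#7=c depends on [6:a]
#8=f depends on [6:a]
#9=f depends on [8:f]
#10=f depends on [9:f]
sources: [0:a]
N(rest) = Σ N(rest − s) over sources s of rest; N(one piece) = 1:
  size 1 → [7]=1  [10]=1
  size 2 → [7,10]=2  [9,10]=1
  size 3 → [7,9,10]=3  [8,9,10]=1
  size 4 → [7,8,9,10]=4
  size 5 → [6,7,8,9,10]=4
  size 6 → [5,6,7,8,9,10]=4
  size 7 → [4,5,6,7,8,9,10]=4
  size 8 → [3,4,5,6,7,8,9,10]=4
  size 9 → [2,3,4,5,6,7,8,9,10]=4
  first=0(a) contributes 4

4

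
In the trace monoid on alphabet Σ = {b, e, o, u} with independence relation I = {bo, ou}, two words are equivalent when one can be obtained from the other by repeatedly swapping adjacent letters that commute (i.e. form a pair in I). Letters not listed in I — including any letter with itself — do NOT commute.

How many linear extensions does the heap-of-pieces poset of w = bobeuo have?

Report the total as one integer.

6

piece 0:b — minimal
piece 1:o — minimal
piece 2:b rests on {0:b}
piece 3:e rests on {1:o, 2:b}
piece 4:u rests on {3:e}
piece 5:o rests on {3:e}
minimal pieces: {0:b, 1:o}
ways to finish when only these pieces remain (= sum over removing one remaining piece with nothing left below it):
  1 left: {4}→1  {5}→1
  2 left: {4,5}→2
  3 left: {3,4,5}→2
  4 left: {1,3,4,5}→2  {2,3,4,5}→2
  placing 0:b first → 4 extensions
  placing 1:o first → 2 extensions
total linear extensions = 6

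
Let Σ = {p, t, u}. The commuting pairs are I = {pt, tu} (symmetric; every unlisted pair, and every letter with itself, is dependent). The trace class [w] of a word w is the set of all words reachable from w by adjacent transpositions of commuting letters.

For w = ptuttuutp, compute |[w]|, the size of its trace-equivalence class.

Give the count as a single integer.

126

drop 0:p onto floor
drop 1:t onto floor
drop 2:u onto {0:p}
drop 3:t onto {1:t}
drop 4:t onto {3:t}
drop 5:u onto {2:u}
drop 6:u onto {5:u}
drop 7:t onto {4:t}
drop 8:p onto {6:u}
ground layer = {0:p, 1:t}
drop-orders for the pieces not yet dropped (sum over which currently-grounded one goes next):
  1 to go: {7} 1  {8} 1
  2 to go: {4,7} 1  {6,8} 1  {7,8} 2
  3 to go: {3,4,7} 1  {4,7,8} 3  {5,6,8} 1  {6,7,8} 3
  4 to go: {1,3,4,7} 1  {2,5,6,8} 1  {3,4,7,8} 4  {4,6,7,8} 6  {5,6,7,8} 4
  5 to go: {0,2,5,6,8} 1  {1,3,4,7,8} 5  {2,5,6,7,8} 5  {3,4,6,7,8} 10  {4,5,6,7,8} 10
  6 to go: {0,2,5,6,7,8} 6  {1,3,4,6,7,8} 15  {2,4,5,6,7,8} 15  {3,4,5,6,7,8} 20
  7 to go: {0,2,4,5,6,7,8} 21  {1,3,4,5,6,7,8} 35  {2,3,4,5,6,7,8} 35
  if 0:p drops first: 70 orders
  if 1:t drops first: 56 orders
heap linearizations: 126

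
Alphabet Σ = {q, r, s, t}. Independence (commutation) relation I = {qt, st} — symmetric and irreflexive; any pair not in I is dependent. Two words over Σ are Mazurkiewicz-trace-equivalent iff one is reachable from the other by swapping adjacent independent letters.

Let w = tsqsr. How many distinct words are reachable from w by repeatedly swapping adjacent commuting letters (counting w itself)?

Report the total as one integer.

drop 0:t onto floor
drop 1:s onto floor
drop 2:q onto {1:s}
drop 3:s onto {2:q}
drop 4:r onto {0:t, 3:s}
ground layer = {0:t, 1:s}
drop-orders for the pieces not yet dropped (sum over which currently-grounded one goes next):
  1 to go: {4} 1
  2 to go: {0,4} 1  {3,4} 1
  3 to go: {0,3,4} 2  {2,3,4} 1
  if 0:t drops first: 1 orders
  if 1:s drops first: 3 orders
heap linearizations: 4

4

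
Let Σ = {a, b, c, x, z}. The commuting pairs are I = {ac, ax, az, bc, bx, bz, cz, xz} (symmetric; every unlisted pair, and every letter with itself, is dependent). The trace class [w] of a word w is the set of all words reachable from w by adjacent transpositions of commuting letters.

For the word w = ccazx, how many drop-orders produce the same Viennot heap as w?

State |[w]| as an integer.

20

piece 0:c — minimal
piece 1:c rests on {0:c}
piece 2:a — minimal
piece 3:z — minimal
piece 4:x rests on {1:c}
minimal pieces: {0:c, 2:a, 3:z}
ways to finish when only these pieces remain (= sum over removing one remaining piece with nothing left below it):
  1 left: {2}→1  {3}→1  {4}→1
  2 left: {1,4}→1  {2,3}→2  {2,4}→2  {3,4}→2
  3 left: {0,1,4}→1  {1,2,4}→3  {1,3,4}→3  {2,3,4}→6
  placing 0:c first → 12 extensions
  placing 2:a first → 4 extensions
  placing 3:z first → 4 extensions
total linear extensions = 20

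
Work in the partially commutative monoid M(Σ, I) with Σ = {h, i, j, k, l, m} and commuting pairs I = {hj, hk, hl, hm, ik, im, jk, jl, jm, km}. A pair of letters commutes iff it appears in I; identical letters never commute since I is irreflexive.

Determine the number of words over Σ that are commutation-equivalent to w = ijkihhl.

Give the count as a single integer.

0(i) covers ∅
1(j) covers 0:i
2(k) covers ∅
3(i) covers 1:j
4(h) covers 3:i
5(h) covers 4:h
6(l) covers 2:k, 3:i
floor of heap: 0:i, 2:k
completions by unplaced set U, small U first (add the entries for U minus each lowest piece of U):
  |U|=1: {5}:1  {6}:1
  |U|=2: {2,6}:1  {4,5}:1  {5,6}:2
  |U|=3: {2,5,6}:3  {4,5,6}:3
  |U|=4: {2,4,5,6}:6  {3,4,5,6}:3
  |U|=5: {1,3,4,5,6}:3  {2,3,4,5,6}:9
  start at 0(i): 12
  start at 2(k): 3
sum over floor = 15

15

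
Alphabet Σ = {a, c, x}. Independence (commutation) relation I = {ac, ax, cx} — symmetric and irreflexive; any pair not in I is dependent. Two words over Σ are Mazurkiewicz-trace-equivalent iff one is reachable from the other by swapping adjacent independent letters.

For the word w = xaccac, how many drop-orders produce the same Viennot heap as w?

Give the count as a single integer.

piece 0:x — minimal
piece 1:a — minimal
piece 2:c — minimal
piece 3:c rests on {2:c}
piece 4:a rests on {1:a}
piece 5:c rests on {3:c}
minimal pieces: {0:x, 1:a, 2:c}
ways to finish when only these pieces remain (= sum over removing one remaining piece with nothing left below it):
  1 left: {0}→1  {4}→1  {5}→1
  2 left: {0,4}→2  {0,5}→2  {1,4}→1  {3,5}→1  {4,5}→2
  3 left: {0,1,4}→3  {0,3,5}→3  {0,4,5}→6  {1,4,5}→3  {2,3,5}→1  {3,4,5}→3
  4 left: {0,1,4,5}→12  {0,2,3,5}→4  {0,3,4,5}→12  {1,3,4,5}→6  {2,3,4,5}→4
  placing 0:x first → 10 extensions
  placing 1:a first → 20 extensions
  placing 2:c first → 30 extensions
total linear extensions = 60

60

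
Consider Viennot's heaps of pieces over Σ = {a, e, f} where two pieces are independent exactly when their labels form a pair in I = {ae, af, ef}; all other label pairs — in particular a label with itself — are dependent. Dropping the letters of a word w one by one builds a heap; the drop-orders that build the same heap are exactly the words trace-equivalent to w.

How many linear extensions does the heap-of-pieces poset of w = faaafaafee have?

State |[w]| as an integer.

2520

piece 0:f — minimal
piece 1:a — minimal
piece 2:a rests on {1:a}
piece 3:a rests on {2:a}
piece 4:f rests on {0:f}
piece 5:a rests on {3:a}
piece 6:a rests on {5:a}
piece 7:f rests on {4:f}
piece 8:e — minimal
piece 9:e rests on {8:e}
minimal pieces: {0:f, 1:a, 8:e}
ways to finish when only these pieces remain (= sum over removing one remaining piece with nothing left below it):
  1 left: {6}→1  {7}→1  {9}→1
  2 left: {4,7}→1  {5,6}→1  {6,7}→2  {6,9}→2  {7,9}→2  {8,9}→1
  3 left: {0,4,7}→1  {3,5,6}→1  {4,6,7}→3  {4,7,9}→3  {5,6,7}→3  {5,6,9}→3  {6,7,9}→6  {6,8,9}→3  {7,8,9}→3
  4 left: {0,4,6,7}→4  {0,4,7,9}→4  {2,3,5,6}→1  {3,5,6,7}→4  {3,5,6,9}→4  {4,5,6,7}→6  {4,6,7,9}→12  {4,7,8,9}→6  {5,6,7,9}→12  {5,6,8,9}→6  {6,7,8,9}→12
  5 left: {0,4,5,6,7}→10  {0,4,6,7,9}→20  {0,4,7,8,9}→10  {1,2,3,5,6}→1  {2,3,5,6,7}→5  {2,3,5,6,9}→5  {3,4,5,6,7}→10  {3,5,6,7,9}→20  {3,5,6,8,9}→10  {4,5,6,7,9}→30  {4,6,7,8,9}→30  {5,6,7,8,9}→30
  6 left: {0,3,4,5,6,7}→20  {0,4,5,6,7,9}→60  {0,4,6,7,8,9}→60  {1,2,3,5,6,7}→6  {1,2,3,5,6,9}→6  {2,3,4,5,6,7}→15  {2,3,5,6,7,9}→30  {2,3,5,6,8,9}→15  {3,4,5,6,7,9}→60  {3,5,6,7,8,9}→60  {4,5,6,7,8,9}→90
  7 left: {0,2,3,4,5,6,7}→35  {0,3,4,5,6,7,9}→140  {0,4,5,6,7,8,9}→210  {1,2,3,4,5,6,7}→21  {1,2,3,5,6,7,9}→42  {1,2,3,5,6,8,9}→21  {2,3,4,5,6,7,9}→105  {2,3,5,6,7,8,9}→105  {3,4,5,6,7,8,9}→210
  8 left: {0,1,2,3,4,5,6,7}→56  {0,2,3,4,5,6,7,9}→280  {0,3,4,5,6,7,8,9}→560  {1,2,3,4,5,6,7,9}→168  {1,2,3,5,6,7,8,9}→168  {2,3,4,5,6,7,8,9}→420
  placing 0:f first → 756 extensions
  placing 1:a first → 1260 extensions
  placing 8:e first → 504 extensions
total linear extensions = 2520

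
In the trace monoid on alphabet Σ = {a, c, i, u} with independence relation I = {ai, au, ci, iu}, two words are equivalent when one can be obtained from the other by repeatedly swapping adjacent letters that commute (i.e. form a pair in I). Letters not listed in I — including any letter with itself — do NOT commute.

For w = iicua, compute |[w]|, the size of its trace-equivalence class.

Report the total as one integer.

piece 0:i — minimal
piece 1:i rests on {0:i}
piece 2:c — minimal
piece 3:u rests on {2:c}
piece 4:a rests on {2:c}
minimal pieces: {0:i, 2:c}
ways to finish when only these pieces remain (= sum over removing one remaining piece with nothing left below it):
  1 left: {1}→1  {3}→1  {4}→1
  2 left: {0,1}→1  {1,3}→2  {1,4}→2  {3,4}→2
  3 left: {0,1,3}→3  {0,1,4}→3  {1,3,4}→6  {2,3,4}→2
  placing 0:i first → 8 extensions
  placing 2:c first → 12 extensions
total linear extensions = 20

20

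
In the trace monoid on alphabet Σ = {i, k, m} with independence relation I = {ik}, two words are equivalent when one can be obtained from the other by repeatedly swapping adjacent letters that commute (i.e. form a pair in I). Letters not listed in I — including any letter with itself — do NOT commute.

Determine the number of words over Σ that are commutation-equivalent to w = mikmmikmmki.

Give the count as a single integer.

8

0(m) covers ∅
1(i) covers 0:m
2(k) covers 0:m
3(m) covers 1:i, 2:k
4(m) covers 3:m
5(i) covers 4:m
6(k) covers 4:m
7(m) covers 5:i, 6:k
8(m) covers 7:m
9(k) covers 8:m
10(i) covers 8:m
floor of heap: 0:m
completions by unplaced set U, small U first (add the entries for U minus each lowest piece of U):
  |U|=1: {9}:1  {10}:1
  |U|=2: {9,10}:2
  |U|=3: {8,9,10}:2
  |U|=4: {7,8,9,10}:2
  |U|=5: {5,7,8,9,10}:2  {6,7,8,9,10}:2
  |U|=6: {5,6,7,8,9,10}:4
  |U|=7: {4,5,6,7,8,9,10}:4
  |U|=8: {3,4,5,6,7,8,9,10}:4
  |U|=9: {1,3,4,5,6,7,8,9,10}:4  {2,3,4,5,6,7,8,9,10}:4
  start at 0(m): 8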